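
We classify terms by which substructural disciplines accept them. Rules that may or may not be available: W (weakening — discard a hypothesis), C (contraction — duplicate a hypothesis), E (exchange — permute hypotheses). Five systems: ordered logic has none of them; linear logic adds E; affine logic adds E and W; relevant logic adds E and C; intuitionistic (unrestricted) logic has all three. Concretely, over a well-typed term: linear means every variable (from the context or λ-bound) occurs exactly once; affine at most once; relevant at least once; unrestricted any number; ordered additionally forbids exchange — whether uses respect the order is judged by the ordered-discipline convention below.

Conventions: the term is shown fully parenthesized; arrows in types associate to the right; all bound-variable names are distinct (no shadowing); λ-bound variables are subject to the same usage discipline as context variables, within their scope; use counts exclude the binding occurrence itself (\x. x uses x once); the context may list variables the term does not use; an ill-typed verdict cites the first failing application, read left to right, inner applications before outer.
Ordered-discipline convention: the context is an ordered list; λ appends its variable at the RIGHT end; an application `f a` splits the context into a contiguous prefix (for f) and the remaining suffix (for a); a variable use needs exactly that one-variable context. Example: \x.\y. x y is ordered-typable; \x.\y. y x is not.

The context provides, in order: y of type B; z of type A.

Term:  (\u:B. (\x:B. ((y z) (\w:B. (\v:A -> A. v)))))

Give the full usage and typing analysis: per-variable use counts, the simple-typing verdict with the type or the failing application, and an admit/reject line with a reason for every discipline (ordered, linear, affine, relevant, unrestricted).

use counts: y: 1×; z: 1×; u (λ-bound): 0×; x (λ-bound): 0×; w (λ-bound): 0×; v (λ-bound): 1×
uses in reading order: y, z, v
typing: ill-typed: non-function type B applied to an argument
ordered: ✗ — the type mismatch rejects it
linear: ✗ — not simply typable
affine: ✗ — fails simple typing
relevant: ✗ — a type mismatch blocks all five
unrestricted: ✗ — the type mismatch rejects it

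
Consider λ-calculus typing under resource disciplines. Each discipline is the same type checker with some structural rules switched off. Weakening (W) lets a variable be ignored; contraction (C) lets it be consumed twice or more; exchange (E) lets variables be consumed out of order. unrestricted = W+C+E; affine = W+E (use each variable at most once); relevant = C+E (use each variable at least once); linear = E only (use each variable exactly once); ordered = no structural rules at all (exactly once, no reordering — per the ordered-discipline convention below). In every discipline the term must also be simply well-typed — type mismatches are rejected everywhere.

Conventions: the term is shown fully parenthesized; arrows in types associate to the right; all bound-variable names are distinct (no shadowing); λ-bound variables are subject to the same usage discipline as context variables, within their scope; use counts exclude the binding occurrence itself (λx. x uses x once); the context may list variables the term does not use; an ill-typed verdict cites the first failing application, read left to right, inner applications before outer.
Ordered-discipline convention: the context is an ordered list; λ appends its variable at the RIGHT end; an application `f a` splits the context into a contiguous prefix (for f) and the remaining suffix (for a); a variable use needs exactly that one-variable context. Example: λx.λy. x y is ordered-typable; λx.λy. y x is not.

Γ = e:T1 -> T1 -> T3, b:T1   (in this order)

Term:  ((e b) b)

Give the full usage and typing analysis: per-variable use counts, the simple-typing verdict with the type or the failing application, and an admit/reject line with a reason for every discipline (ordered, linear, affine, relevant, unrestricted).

usage: e ×1, b ×2
uses in reading order: e, b, b
typing: well-typed — term : T3
ordered: ✗ — b ×2 used more than once (contraction)
linear: ✗ — b ×2 used more than once (contraction)
affine: ✗ — b ×2 used more than once (contraction)
relevant: ✓ — every one of e, b appears
unrestricted: ✓ — well-typed at T3; no restrictions here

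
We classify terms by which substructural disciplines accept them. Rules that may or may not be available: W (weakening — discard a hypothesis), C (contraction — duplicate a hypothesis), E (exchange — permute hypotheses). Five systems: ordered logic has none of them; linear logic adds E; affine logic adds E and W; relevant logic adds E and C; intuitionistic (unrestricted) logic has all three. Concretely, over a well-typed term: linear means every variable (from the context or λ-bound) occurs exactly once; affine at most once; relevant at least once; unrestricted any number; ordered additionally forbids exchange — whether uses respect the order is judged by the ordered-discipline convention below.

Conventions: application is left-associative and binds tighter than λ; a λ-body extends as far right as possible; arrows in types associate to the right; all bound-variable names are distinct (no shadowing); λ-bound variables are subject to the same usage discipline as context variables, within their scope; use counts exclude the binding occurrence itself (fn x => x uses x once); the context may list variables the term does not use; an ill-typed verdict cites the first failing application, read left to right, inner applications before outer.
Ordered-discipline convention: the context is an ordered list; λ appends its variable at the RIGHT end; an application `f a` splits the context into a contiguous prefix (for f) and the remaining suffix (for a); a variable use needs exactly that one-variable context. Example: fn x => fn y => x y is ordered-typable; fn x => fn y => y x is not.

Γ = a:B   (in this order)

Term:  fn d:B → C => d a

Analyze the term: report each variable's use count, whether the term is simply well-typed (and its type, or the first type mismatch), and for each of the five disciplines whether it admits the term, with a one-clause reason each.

usage: a=1, d [bound]=1
uses in reading order: d, a
typing: the term checks, with type (B → C) → C
ordered: ✗, no contiguous prefix/suffix split fits d, a
linear: ✓, exactly-once usage across a, d
affine: ✓, a, d: no repeats, contraction unneeded
relevant: ✓, none of a, d goes unused
unrestricted: ✓, simply typable at (B → C) → C; W, C, E all held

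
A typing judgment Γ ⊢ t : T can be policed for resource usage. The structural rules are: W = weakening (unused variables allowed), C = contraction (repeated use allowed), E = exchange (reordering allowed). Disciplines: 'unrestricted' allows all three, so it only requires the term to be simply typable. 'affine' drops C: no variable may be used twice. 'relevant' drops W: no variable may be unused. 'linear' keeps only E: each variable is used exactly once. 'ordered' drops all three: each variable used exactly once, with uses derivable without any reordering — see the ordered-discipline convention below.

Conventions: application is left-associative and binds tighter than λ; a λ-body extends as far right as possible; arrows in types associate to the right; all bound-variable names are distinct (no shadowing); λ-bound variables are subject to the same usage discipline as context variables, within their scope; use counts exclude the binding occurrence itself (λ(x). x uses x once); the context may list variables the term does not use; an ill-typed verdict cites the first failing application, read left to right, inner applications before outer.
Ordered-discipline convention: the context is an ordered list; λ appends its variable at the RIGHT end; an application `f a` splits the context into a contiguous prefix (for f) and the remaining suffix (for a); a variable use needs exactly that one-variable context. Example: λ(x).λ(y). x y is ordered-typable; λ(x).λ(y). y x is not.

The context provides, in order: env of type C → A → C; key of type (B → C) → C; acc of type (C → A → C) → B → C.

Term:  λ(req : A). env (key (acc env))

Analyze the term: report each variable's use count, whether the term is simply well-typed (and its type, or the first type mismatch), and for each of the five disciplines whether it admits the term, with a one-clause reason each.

variable uses: env=2; key=1; acc=1; req [bound]=0
uses in reading order: env, key, acc, env
typing: well-typed at A → A → C
ordered ✗ (needs contraction — env ×2; req left unused)
linear ✗ (needs contraction — env ×2; req left unused)
affine ✗ (needs contraction — env ×2)
relevant ✗ (req left unused)
unrestricted ✓ (well-typed at A → A → C; no restrictions here)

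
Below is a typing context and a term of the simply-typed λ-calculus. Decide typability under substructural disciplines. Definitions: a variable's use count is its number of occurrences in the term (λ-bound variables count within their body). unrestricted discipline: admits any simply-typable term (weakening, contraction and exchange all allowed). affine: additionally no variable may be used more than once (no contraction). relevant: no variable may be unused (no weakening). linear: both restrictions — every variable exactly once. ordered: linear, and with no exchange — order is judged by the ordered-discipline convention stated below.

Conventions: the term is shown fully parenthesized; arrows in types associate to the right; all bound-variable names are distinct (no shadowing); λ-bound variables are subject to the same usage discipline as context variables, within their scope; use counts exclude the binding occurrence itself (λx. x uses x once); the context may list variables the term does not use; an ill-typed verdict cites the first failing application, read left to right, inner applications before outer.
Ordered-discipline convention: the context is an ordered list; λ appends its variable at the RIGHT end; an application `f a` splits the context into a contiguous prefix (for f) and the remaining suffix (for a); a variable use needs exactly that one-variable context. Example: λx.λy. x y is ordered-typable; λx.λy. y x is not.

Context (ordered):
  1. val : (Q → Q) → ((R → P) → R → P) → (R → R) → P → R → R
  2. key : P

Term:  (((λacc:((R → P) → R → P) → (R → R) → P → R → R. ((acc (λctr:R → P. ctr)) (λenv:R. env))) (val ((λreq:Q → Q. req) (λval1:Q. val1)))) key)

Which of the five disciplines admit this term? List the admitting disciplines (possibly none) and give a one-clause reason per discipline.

accepted by: ordered, linear, affine, relevant, unrestricted
counts: val: 1×, key: 1×, acc [bound]: 1×, ctr [bound]: 1×, env [bound]: 1×, req [bound]: 1×, val1 [bound]: 1×
left-to-right use order: acc, ctr, env, val, req, val1, key
typing: well-typed at R → R
ordered ✓ (single-use (val, key, acc, ctr, env, req, val1), ordered derivation ok)
linear ✓ (exactly-once usage across val, key, acc, ctr, env, req, val1)
affine ✓ (val, key, acc, ctr, env, req, val1: no repeats, contraction unneeded)
relevant ✓ (at least one use each (val, key, acc, ctr, env, req, val1))
unrestricted ✓ (simply typable at R → R; W, C, E all held)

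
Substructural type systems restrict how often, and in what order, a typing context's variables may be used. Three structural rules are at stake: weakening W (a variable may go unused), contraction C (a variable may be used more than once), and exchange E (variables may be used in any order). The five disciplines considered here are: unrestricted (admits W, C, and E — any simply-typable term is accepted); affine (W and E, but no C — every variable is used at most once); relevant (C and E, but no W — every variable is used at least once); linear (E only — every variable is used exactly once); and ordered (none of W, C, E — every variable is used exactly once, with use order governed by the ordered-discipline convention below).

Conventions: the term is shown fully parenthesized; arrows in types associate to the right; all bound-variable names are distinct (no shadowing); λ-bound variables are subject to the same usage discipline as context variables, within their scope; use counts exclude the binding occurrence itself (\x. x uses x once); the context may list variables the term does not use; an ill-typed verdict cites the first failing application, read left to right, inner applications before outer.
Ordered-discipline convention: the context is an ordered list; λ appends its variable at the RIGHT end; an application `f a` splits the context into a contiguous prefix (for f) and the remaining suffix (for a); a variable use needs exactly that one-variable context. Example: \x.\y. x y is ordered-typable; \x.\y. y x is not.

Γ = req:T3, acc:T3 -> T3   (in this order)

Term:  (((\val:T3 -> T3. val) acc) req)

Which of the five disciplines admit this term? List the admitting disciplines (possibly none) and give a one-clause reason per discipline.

admitting disciplines: linear, affine, relevant, unrestricted
variable uses: req: 1; acc: 1; val (bound): 1
left-to-right use order: val, acc, req
typing: ✓ — T3
ordered: ✗ — no ordered split (uses run val, acc, req)
linear: ✓ — exactly-once usage across req, acc, val
affine: ✓ — no duplicate uses among req, acc, val
relevant: ✓ — every one of req, acc, val appears
unrestricted: ✓ — simply typable at T3; W, C, E all held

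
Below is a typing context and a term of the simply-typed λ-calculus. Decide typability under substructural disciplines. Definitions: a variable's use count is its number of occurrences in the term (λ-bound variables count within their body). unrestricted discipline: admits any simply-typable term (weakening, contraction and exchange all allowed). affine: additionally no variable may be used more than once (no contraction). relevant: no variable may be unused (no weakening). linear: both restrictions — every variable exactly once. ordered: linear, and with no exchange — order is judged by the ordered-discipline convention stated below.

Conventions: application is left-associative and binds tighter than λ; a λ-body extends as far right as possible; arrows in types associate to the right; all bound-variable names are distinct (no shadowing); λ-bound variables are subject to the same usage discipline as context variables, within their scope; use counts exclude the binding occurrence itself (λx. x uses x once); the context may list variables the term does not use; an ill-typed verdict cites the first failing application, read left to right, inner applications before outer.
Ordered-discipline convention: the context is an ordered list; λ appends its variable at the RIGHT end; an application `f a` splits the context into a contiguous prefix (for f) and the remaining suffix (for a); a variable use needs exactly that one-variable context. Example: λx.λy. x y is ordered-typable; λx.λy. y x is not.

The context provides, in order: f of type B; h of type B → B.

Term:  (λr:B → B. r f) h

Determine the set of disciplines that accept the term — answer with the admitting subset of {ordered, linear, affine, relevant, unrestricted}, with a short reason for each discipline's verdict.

admitting disciplines: linear, affine, relevant, unrestricted
use counts: f: 1×, h: 1×, r (λ-bound): 1×
use order (left to right): r, f, h
typing: the term checks, with type B
ordered: ✗, no ordered split (uses run r, f, h)
linear: ✓, single use per variable (f, h, r)
affine: ✓, no duplicate uses among f, h, r
relevant: ✓, none of f, h, r goes unused
unrestricted: ✓, simply typable at B; W, C, E all held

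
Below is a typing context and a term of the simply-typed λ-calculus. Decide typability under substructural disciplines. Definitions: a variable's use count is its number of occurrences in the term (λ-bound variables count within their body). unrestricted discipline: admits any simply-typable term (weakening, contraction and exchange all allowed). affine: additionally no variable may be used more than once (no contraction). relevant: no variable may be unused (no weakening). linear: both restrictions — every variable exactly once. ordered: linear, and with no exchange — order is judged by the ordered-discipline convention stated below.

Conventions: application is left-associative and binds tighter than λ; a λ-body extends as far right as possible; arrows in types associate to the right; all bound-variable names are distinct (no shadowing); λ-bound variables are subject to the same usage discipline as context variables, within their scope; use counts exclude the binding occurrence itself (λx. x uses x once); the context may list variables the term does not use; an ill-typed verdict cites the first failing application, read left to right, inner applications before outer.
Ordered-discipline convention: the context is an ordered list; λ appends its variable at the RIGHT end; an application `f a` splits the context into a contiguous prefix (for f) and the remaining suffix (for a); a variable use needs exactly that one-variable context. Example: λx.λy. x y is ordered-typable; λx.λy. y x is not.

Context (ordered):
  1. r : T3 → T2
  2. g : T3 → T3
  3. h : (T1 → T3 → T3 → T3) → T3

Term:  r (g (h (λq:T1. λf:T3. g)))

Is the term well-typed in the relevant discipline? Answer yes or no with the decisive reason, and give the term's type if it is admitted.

no — q, f left unused
counts: r: 1; g: 2; h: 1; q (λ-bound): 0; f (λ-bound): 0
left-to-right use order: r, g, h, g
typing: well-typed at T2
per-discipline verdicts: ordered ✗ · linear ✗ · affine ✗ · relevant ✗ · unrestricted ✓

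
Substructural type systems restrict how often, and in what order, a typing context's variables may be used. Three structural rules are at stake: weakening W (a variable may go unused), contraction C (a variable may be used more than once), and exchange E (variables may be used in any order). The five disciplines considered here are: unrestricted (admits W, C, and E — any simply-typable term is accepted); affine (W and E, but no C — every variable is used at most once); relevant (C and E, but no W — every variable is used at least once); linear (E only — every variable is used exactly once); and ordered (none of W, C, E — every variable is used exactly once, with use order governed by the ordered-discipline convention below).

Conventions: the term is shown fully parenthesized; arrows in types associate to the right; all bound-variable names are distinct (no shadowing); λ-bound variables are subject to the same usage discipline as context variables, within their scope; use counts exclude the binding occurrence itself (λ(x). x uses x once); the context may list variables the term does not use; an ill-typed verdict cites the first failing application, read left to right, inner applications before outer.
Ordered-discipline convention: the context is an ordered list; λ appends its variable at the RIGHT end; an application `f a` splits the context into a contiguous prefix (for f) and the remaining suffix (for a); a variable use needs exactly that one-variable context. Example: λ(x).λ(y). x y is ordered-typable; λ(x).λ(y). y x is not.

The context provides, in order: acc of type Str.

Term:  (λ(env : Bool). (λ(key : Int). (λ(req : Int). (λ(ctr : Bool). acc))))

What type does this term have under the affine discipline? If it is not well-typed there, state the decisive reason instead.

term : Bool -> Int -> Int -> Bool -> Str
variable uses: acc: 1×; env (λ-bound): 0×; key (λ-bound): 0×; req (λ-bound): 0×; ctr (λ-bound): 0×
use order (left to right): acc
typing: ✓ — Bool -> Int -> Int -> Bool -> Str
per-discipline verdicts: ordered ✗; linear ✗; affine ✓; relevant ✗; unrestricted ✓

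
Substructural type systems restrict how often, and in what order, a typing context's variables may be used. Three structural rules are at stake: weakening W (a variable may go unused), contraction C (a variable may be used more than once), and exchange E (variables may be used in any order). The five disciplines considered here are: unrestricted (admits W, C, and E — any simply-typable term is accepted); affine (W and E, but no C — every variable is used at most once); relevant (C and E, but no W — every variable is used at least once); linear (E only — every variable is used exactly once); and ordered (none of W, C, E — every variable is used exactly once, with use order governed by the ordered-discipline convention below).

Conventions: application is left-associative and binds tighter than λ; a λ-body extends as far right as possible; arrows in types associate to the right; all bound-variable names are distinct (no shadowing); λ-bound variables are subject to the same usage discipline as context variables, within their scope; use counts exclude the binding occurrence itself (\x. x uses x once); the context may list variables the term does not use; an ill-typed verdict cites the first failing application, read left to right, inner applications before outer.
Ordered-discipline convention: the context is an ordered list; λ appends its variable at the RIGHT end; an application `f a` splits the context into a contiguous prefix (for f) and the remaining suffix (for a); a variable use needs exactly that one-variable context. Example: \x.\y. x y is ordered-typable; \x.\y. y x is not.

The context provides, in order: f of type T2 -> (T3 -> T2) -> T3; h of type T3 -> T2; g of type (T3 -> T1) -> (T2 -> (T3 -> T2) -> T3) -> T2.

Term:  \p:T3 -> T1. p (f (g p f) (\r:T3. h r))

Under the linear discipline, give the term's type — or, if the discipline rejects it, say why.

not well-typed under linear — uses contraction: f ×2, p ×2
counts: f: 2; h: 1; g: 1; p (bound): 2; r (bound): 1
order of uses: p, f, g, p, f, h, r
typing: ✓ — (T3 -> T1) -> T1
across the five disciplines: ordered ✗, linear ✗, affine ✗, relevant ✓, unrestricted ✓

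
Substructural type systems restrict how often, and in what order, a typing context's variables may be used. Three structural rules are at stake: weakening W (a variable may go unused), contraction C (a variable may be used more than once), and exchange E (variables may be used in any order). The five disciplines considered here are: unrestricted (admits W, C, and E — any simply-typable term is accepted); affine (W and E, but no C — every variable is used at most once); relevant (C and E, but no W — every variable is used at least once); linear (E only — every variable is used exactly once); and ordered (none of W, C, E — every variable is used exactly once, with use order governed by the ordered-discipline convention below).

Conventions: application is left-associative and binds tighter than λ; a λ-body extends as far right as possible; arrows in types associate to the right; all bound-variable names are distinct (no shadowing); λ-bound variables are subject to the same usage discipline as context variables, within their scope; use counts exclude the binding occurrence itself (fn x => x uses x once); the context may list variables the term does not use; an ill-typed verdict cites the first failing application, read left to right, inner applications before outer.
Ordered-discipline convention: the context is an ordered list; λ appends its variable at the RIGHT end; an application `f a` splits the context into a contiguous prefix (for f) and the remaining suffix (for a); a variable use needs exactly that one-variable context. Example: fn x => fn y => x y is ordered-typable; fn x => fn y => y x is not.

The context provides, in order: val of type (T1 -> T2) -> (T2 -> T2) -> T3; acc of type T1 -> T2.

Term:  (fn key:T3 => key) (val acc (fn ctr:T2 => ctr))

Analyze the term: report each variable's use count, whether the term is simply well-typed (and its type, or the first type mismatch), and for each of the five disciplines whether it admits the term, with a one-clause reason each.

variable uses: val: 1×, acc: 1×, key (λ-bound): 1×, ctr (λ-bound): 1×
use order (left to right): key, val, acc, ctr
typing: well-typed at T3
ordered: ✓, val, acc, key, ctr: once each, no exchange needed
linear: ✓, val, acc, key, ctr: one use apiece
affine: ✓, none of val, acc, key, ctr used more than once
relevant: ✓, every one of val, acc, key, ctr appears
unrestricted: ✓, type-checks (T3) and nothing is barred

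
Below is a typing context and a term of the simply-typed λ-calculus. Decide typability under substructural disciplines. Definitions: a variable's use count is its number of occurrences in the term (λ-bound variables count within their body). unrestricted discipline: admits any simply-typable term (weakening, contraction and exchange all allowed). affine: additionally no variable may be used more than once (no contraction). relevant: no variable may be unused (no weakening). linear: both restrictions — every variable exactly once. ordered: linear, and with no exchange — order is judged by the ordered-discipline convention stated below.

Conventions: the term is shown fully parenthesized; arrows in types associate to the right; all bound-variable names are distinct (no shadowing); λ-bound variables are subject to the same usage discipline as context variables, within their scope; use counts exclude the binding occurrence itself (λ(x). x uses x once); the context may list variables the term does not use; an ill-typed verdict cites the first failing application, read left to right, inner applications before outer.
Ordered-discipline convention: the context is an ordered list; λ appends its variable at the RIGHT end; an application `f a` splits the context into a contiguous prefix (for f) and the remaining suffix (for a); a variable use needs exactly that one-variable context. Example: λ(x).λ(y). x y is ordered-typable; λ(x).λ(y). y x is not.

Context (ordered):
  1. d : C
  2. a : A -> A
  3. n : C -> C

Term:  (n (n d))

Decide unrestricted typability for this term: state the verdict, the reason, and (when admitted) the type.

yes — type-checks (C) and nothing is barred; term : C
counts: d: 1; a: 0; n: 2
order of uses: n, n, d
typing: ✓ — C
across the five disciplines: ordered ✗ · linear ✗ · affine ✗ · relevant ✗ · unrestricted ✓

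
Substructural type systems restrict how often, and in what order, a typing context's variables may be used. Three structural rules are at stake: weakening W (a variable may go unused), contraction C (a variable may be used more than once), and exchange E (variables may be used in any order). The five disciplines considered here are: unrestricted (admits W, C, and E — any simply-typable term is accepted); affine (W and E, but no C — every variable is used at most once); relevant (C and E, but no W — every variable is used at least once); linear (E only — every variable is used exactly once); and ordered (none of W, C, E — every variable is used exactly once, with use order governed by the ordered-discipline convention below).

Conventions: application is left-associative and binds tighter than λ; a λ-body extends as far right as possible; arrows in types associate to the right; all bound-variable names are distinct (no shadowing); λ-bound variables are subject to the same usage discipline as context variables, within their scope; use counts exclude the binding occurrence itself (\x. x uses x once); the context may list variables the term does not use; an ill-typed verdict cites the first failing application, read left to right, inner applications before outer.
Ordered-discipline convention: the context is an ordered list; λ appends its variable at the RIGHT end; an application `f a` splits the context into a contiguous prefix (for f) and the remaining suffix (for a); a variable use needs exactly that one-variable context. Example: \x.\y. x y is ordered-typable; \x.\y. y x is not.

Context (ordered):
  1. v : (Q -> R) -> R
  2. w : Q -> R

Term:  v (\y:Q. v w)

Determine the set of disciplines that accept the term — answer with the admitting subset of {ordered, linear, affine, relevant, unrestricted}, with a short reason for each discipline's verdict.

admitting disciplines: unrestricted
use counts: v: 2×; w: 1×; y (bound): 0×
use order (left to right): v, v, w
typing: well-typed — term : R
ordered ✗ (repeated use of v ×2; needs weakening: y unused)
linear ✗ (repeated use of v ×2; needs weakening: y unused)
affine ✗ (repeated use of v ×2)
relevant ✗ (needs weakening: y unused)
unrestricted ✓ (well-typed at R; no restrictions here)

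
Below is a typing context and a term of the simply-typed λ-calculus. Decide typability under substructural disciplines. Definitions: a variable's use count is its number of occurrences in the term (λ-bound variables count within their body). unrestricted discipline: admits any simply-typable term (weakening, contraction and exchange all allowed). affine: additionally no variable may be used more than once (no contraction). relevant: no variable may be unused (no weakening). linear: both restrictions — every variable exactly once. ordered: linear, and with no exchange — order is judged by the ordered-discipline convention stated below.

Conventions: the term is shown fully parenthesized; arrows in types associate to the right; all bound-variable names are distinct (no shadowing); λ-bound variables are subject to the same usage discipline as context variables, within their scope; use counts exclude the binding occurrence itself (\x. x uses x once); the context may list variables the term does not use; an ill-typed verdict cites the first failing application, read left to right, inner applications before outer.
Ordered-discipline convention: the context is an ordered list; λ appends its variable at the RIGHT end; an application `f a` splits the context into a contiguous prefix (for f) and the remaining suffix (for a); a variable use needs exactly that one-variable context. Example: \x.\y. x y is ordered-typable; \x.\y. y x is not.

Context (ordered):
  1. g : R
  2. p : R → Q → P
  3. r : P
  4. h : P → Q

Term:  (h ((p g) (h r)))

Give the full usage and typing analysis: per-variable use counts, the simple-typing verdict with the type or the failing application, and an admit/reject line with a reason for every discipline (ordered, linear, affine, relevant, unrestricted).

variable uses: g: 1; p: 1; r: 1; h: 2
uses in reading order: h, p, g, h, r
typing: well-typed — term : Q
ordered ✗ (uses contraction: h ×2)
linear ✗ (uses contraction: h ×2)
affine ✗ (uses contraction: h ×2)
relevant ✓ (at least one use each (g, p, r, h))
unrestricted ✓ (well-typed at Q; no restrictions here)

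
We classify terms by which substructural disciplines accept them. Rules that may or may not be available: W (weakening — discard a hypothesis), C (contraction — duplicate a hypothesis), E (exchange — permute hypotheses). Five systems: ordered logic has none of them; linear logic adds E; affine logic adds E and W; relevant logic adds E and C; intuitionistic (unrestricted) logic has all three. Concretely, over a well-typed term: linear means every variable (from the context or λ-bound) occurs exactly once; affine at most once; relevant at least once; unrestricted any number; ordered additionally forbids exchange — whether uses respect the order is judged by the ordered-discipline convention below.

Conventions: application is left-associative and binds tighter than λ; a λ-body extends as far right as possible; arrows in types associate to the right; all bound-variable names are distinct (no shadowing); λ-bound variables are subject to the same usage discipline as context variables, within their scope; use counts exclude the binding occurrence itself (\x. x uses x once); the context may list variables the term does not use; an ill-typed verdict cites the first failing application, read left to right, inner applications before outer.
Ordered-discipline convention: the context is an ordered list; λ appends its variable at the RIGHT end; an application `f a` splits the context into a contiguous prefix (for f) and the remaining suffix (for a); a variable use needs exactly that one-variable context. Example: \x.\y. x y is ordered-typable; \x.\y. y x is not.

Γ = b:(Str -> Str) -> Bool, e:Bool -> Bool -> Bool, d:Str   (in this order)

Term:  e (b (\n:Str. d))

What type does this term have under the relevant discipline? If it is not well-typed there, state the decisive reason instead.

not well-typed under relevant — needs weakening: n unused
variable uses: b=1, e=1, d=1, n (bound)=0
uses in reading order: e, b, d
typing: well-typed at Bool -> Bool
summary: ordered ✗; linear ✗; affine ✓; relevant ✗; unrestricted ✓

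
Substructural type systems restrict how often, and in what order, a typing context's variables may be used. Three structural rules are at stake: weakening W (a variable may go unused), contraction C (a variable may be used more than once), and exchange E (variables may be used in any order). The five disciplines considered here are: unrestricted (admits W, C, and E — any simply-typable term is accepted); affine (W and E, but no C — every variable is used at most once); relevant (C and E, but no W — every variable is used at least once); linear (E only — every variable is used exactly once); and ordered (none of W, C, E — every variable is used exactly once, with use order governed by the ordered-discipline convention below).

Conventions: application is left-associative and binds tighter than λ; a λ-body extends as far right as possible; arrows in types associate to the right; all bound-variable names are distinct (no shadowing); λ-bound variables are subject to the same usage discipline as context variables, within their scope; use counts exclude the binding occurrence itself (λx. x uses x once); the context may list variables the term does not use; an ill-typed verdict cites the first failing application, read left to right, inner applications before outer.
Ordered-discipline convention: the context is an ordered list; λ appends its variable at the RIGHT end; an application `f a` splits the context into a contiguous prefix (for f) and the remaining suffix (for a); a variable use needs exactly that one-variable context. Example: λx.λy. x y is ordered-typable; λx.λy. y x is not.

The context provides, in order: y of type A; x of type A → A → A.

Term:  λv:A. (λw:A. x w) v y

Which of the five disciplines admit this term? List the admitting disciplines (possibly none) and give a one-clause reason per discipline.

admitted in: linear, affine, relevant, unrestricted
variable uses: y=1, x=1, v (λ-bound)=1, w (λ-bound)=1
order of uses: x, w, v, y
typing: the term checks, with type A → A
ordered: ✗ — needs exchange: uses follow x, w, v, y
linear: ✓ — exactly-once usage across y, x, v, w
affine: ✓ — at most one use each (y, x, v, w)
relevant: ✓ — none of y, x, v, w goes unused
unrestricted: ✓ — type-checks (A → A) and nothing is barred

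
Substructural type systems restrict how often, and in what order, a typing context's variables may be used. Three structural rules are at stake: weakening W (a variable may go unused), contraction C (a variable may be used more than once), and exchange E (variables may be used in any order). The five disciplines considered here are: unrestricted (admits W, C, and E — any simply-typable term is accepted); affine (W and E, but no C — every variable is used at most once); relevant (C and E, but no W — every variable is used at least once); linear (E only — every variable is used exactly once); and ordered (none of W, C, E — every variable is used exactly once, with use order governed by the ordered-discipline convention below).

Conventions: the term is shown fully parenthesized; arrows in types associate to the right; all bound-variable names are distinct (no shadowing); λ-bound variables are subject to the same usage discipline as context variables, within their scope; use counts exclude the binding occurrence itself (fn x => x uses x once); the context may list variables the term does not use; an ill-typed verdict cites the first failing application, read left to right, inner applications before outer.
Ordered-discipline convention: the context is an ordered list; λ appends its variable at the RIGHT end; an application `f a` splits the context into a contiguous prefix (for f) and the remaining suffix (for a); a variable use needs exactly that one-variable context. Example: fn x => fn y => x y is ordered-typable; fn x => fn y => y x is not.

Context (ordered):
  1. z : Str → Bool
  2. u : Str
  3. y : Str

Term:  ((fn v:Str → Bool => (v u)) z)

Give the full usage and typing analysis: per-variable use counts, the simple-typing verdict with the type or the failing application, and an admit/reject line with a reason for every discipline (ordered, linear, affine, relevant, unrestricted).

usage: z: 1, u: 1, y: 0, v (λ-bound): 1
left-to-right use order: v, u, z
typing: the term checks, with type Bool
ordered: ✗ — y left unused
linear: ✗ — y left unused
affine: ✓ — at most one use each (z, u, y, v)
relevant: ✗ — y left unused
unrestricted: ✓ — well-typed at Bool; no restrictions here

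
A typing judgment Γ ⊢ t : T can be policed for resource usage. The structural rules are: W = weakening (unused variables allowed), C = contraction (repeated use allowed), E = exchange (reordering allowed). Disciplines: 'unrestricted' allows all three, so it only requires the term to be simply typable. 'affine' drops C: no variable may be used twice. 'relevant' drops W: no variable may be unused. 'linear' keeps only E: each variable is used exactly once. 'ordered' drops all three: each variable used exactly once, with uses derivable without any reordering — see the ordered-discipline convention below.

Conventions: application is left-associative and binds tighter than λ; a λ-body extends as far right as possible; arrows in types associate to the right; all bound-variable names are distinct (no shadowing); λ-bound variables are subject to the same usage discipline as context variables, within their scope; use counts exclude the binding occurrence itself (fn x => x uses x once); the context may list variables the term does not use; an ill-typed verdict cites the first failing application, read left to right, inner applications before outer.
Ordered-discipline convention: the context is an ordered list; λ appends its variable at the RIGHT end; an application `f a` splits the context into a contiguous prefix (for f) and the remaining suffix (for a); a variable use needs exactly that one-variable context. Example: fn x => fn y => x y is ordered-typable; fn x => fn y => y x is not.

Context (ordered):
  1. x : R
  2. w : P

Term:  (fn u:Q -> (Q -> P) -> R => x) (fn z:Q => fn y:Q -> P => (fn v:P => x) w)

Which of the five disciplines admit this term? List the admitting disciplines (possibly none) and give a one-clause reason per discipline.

admitting disciplines: unrestricted
usage: x ×2, w ×1, u [bound] ×0, z [bound] ×0, y [bound] ×0, v [bound] ×0
uses in reading order: x, x, w
typing: the term checks, with type R
ordered ✗ (repeated use of x ×2; needs weakening: u, z, y, v unused)
linear ✗ (repeated use of x ×2; needs weakening: u, z, y, v unused)
affine ✗ (repeated use of x ×2)
relevant ✗ (needs weakening: u, z, y, v unused)
unrestricted ✓ (well-typed at R; no restrictions here)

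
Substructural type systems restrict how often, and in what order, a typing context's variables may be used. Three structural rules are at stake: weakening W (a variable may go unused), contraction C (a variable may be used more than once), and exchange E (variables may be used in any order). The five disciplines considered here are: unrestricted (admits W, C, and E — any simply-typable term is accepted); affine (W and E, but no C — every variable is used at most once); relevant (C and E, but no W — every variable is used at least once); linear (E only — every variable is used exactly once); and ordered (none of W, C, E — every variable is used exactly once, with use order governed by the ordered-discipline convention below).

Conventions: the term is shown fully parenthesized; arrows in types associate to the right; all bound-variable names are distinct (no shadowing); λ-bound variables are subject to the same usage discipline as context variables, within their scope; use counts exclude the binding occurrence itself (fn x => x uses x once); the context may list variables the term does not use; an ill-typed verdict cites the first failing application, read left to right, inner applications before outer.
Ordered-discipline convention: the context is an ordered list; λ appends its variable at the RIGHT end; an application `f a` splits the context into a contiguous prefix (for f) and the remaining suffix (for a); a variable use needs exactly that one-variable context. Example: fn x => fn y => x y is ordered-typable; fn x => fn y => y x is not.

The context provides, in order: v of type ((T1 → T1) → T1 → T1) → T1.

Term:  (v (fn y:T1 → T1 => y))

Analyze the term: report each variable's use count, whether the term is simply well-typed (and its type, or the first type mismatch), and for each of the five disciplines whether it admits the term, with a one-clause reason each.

usage: v ×1, y [bound] ×1
order of uses: v, y
typing: the term checks, with type T1
ordered: ✓, single-use (v, y), ordered derivation ok
linear: ✓, exactly-once usage across v, y
affine: ✓, none of v, y used more than once
relevant: ✓, every one of v, y appears
unrestricted: ✓, simply typable at T1; W, C, E all held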